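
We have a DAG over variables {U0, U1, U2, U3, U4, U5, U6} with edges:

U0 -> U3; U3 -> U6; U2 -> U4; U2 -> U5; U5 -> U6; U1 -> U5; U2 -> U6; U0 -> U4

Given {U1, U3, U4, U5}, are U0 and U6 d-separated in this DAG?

No — U0 and U6 are not d-separated given {U1, U3, U4, U5}.

We examine all 3 paths between U0 and U6:
Path 1: U0 → U3 → U6
  U3 is a chain here and U3 is conditioned on, so the path is blocked at U3.
Path 2: U0 → U4 ← U2 → U5 → U6
  U5 is a chain here and U5 is conditioned on, so the path is blocked at U5.
Path 3: U0 → U4 ← U2 → U6
  U4 is a collider and U4 is conditioned on, which opens it; U2 is a fork and U2 is not conditioned on — no node blocks this path, so it is active.
At least one path is unblocked, so d-separation fails.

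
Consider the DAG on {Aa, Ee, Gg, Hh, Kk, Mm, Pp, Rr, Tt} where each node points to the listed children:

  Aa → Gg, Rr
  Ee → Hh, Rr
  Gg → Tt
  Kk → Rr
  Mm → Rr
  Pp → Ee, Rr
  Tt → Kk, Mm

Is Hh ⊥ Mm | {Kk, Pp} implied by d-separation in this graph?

Yes — Hh and Mm are d-separated given {Kk, Pp}.

We examine all 6 paths between Hh and Mm:
Path 1: Hh ← Ee ← Pp → Rr ← Kk ← Tt → Mm
  Pp is a fork here and Pp is conditioned on, so the path is blocked at Pp.
Path 2: Hh ← Ee ← Pp → Rr ← Aa → Gg → Tt → Mm
  Pp is a fork here and Pp is conditioned on, so the path is blocked at Pp.
Path 3: Hh ← Ee ← Pp → Rr ← Mm
  Pp is a fork here and Pp is conditioned on, so the path is blocked at Pp.
Path 4: Hh ← Ee → Rr ← Kk ← Tt → Mm
  Rr is a collider here and neither Rr nor any of its descendants is conditioned on, so the collider stays closed — the path is blocked at Rr.
Path 5: Hh ← Ee → Rr ← Aa → Gg → Tt → Mm
  Rr is a collider here and neither Rr nor any of its descendants is conditioned on, so the collider stays closed — the path is blocked at Rr.
Path 6: Hh ← Ee → Rr ← Mm
  Rr is a collider here and neither Rr nor any of its descendants is conditioned on, so the collider stays closed — the path is blocked at Rr.
Every path is blocked, so Hh and Mm are d-separated given {Kk, Pp}.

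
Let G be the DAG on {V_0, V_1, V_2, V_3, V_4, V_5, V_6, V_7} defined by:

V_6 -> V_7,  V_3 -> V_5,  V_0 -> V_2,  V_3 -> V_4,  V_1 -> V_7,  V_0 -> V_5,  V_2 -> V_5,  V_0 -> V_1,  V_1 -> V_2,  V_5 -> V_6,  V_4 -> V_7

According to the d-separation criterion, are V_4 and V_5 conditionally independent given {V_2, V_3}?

Yes

Enumerating the 6 paths from V_4 to V_5 and testing each for blocking by {V_2, V_3}:
Path 1: V_4 ← V_3 → V_5
  V_3 is a fork here and V_3 is conditioned on, so the path is blocked at V_3.
Path 2: V_4 → V_7 ← V_1 → V_2 → V_5
  V_7 is a collider here and neither V_7 nor any of its descendants is conditioned on, so the collider stays closed — the path is blocked at V_7.
Path 3: V_4 → V_7 ← V_1 → V_2 ← V_0 → V_5
  V_7 is a collider here and neither V_7 nor any of its descendants is conditioned on, so the collider stays closed — the path is blocked at V_7.
Path 4: V_4 → V_7 ← V_1 ← V_0 → V_5
  V_7 is a collider here and neither V_7 nor any of its descendants is conditioned on, so the collider stays closed — the path is blocked at V_7.
Path 5: V_4 → V_7 ← V_1 ← V_0 → V_2 → V_5
  V_7 is a collider here and neither V_7 nor any of its descendants is conditioned on, so the collider stays closed — the path is blocked at V_7.
Path 6: V_4 → V_7 ← V_6 ← V_5
  V_7 is a collider here and neither V_7 nor any of its descendants is conditioned on, so the collider stays closed — the path is blocked at V_7.
All paths are blocked; V_4 ⊥ V_5 | {V_2, V_3} holds.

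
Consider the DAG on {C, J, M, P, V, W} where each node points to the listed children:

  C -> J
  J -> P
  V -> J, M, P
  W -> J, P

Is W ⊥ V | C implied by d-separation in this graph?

Yes

We examine all 4 paths between W and V:
Path 1: W → P ← V
  P is a collider here and neither P nor any of its descendants is conditioned on, so the collider stays closed — the path is blocked at P.
Path 2: W → P ← J ← V
  P is a collider here and neither P nor any of its descendants is conditioned on, so the collider stays closed — the path is blocked at P.
Path 3: W → J → P ← V
  P is a collider here and neither P nor any of its descendants is conditioned on, so the collider stays closed — the path is blocked at P.
Path 4: W → J ← V
  J is a collider here and neither J nor any of its descendants is conditioned on, so the collider stays closed — the path is blocked at J.
All paths are blocked; W ⊥ V | {C} holds.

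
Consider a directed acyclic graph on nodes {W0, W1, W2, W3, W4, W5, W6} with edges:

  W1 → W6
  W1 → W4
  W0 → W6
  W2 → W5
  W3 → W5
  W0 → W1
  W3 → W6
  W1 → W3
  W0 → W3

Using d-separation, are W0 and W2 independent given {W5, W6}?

There are 5 undirected paths between W0 and W2; checking each against the conditioning set {W5, W6}:
Path 1: W0 → W3 → W5 ← W2
  W3 is a chain and W3 is not conditioned on; W5 is a collider and W5 is conditioned on, which opens it — no node blocks this path, so it is active.
Path 2: W0 → W6 ← W3 → W5 ← W2
  W6 is a collider and W6 is conditioned on, which opens it; W3 is a fork and W3 is not conditioned on; W5 is a collider and W5 is conditioned on, which opens it — no node blocks this path, so it is active.
Path 3: W0 → W6 ← W1 → W3 → W5 ← W2
  W6 is a collider and W6 is conditioned on, which opens it; W1 is a fork and W1 is not conditioned on; W3 is a chain and W3 is not conditioned on; W5 is a collider and W5 is conditioned on, which opens it — no node blocks this path, so it is active.
Path 4: W0 → W1 → W3 → W5 ← W2
  W1 is a chain and W1 is not conditioned on; W3 is a chain and W3 is not conditioned on; W5 is a collider and W5 is conditioned on, which opens it — no node blocks this path, so it is active.
Path 5: W0 → W1 → W6 ← W3 → W5 ← W2
  W1 is a chain and W1 is not conditioned on; W6 is a collider and W6 is conditioned on, which opens it; W3 is a fork and W3 is not conditioned on; W5 is a collider and W5 is conditioned on, which opens it — no node blocks this path, so it is active.
Because an active path exists, W0 and W2 are not d-separated.

No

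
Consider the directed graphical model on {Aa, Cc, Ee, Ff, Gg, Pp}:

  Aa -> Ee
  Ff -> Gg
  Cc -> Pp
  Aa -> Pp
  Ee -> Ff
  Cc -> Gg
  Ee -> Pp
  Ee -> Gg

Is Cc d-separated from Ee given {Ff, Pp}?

No — Cc and Ee are not d-separated given {Ff, Pp}.

We examine all 4 paths between Cc and Ee:
Path 1: Cc → Pp ← Ee
  Pp is a collider and Pp is conditioned on, which opens it — no node blocks this path, so it is active.
Path 2: Cc → Pp ← Aa → Ee
  Pp is a collider and Pp is conditioned on, which opens it; Aa is a fork and Aa is not conditioned on — no node blocks this path, so it is active.
Path 3: Cc → Gg ← Ff ← Ee
  Gg is a collider here and neither Gg nor any of its descendants is conditioned on, so the collider stays closed — the path is blocked at Gg.
Path 4: Cc → Gg ← Ee
  Gg is a collider here and neither Gg nor any of its descendants is conditioned on, so the collider stays closed — the path is blocked at Gg.
At least one path is unblocked, so d-separation fails.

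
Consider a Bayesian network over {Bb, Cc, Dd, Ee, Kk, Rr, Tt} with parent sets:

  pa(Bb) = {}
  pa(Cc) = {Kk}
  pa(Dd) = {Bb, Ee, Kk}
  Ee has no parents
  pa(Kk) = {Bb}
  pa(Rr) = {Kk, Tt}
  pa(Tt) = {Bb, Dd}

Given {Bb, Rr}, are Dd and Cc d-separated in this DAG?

No

Enumerating the 5 paths from Dd to Cc and testing each for blocking by {Bb, Rr}:
Path 1: Dd → Tt → Rr ← Kk → Cc
  Tt is a chain and Tt is not conditioned on; Rr is a collider and Rr is conditioned on, which opens it; Kk is a fork and Kk is not conditioned on — no node blocks this path, so it is active.
Path 2: Dd → Tt ← Bb → Kk → Cc
  Bb is a fork here and Bb is conditioned on, so the path is blocked at Bb.
Path 3: Dd ← Kk → Cc
  Kk is a fork and Kk is not conditioned on — no node blocks this path, so it is active.
Path 4: Dd ← Bb → Tt → Rr ← Kk → Cc
  Bb is a fork here and Bb is conditioned on, so the path is blocked at Bb.
Path 5: Dd ← Bb → Kk → Cc
  Bb is a fork here and Bb is conditioned on, so the path is blocked at Bb.
Because an active path exists, Dd and Cc are not d-separated.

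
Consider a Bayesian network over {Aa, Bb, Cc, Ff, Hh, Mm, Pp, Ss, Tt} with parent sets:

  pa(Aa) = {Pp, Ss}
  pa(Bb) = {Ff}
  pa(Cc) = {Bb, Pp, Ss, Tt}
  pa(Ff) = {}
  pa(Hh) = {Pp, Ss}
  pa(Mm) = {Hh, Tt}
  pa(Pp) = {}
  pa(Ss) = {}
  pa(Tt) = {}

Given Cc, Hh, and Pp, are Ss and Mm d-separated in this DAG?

No

We examine all 6 paths between Ss and Mm:
  1. Ss → Hh → Mm — Hh:chain[blocks] ⇒ blocked
  2. Ss → Hh ← Pp → Cc ← Tt → Mm — Hh:collider[open]; Pp:fork[blocks]; Cc:collider[open]; Tt:fork[open] ⇒ blocked
  3. Ss → Cc ← Tt → Mm — Cc:collider[open]; Tt:fork[open] ⇒ active
  4. Ss → Cc ← Pp → Hh → Mm — Cc:collider[open]; Pp:fork[blocks]; Hh:chain[blocks] ⇒ blocked
  5. Ss → Aa ← Pp → Hh → Mm — Aa:collider[blocks]; Pp:fork[blocks]; Hh:chain[blocks] ⇒ blocked
  6. Ss → Aa ← Pp → Cc ← Tt → Mm — Aa:collider[blocks]; Pp:fork[blocks]; Cc:collider[open]; Tt:fork[open] ⇒ blocked
Because an active path exists, Ss and Mm are not d-separated.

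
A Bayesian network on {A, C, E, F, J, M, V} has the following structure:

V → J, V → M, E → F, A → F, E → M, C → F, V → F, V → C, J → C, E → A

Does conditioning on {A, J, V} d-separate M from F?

No

5 paths connect M and F; each must be blocked for d-separation to hold:
  1. M ← V → C → F — V:fork[blocks]; C:chain[open] ⇒ blocked
  2. M ← V → J → C → F — V:fork[blocks]; J:chain[blocks]; C:chain[open] ⇒ blocked
  3. M ← V → F — V:fork[blocks] ⇒ blocked
  4. M ← E → A → F — E:fork[open]; A:chain[blocks] ⇒ blocked
  5. M ← E → F — E:fork[open] ⇒ active
At least one path is unblocked, so d-separation fails.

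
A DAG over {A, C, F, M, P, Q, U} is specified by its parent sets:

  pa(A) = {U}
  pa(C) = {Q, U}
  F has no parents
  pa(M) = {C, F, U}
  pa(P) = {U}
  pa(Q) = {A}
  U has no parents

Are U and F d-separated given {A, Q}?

We examine all 3 paths between U and F:
Path 1: U → A → Q → C → M ← F
  A is a chain here and A is conditioned on, so the path is blocked at A.
Path 2: U → C → M ← F
  M is a collider here and neither M nor any of its descendants is conditioned on, so the collider stays closed — the path is blocked at M.
Path 3: U → M ← F
  M is a collider here and neither M nor any of its descendants is conditioned on, so the collider stays closed — the path is blocked at M.
Since every path is blocked, d-separation holds.

Yes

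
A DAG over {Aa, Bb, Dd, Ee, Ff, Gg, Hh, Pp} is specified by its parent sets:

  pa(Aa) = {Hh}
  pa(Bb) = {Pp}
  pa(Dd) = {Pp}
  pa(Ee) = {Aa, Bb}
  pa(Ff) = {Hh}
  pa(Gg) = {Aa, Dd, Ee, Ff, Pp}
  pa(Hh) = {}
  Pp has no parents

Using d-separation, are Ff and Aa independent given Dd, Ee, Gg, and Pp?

We examine all 5 paths between Ff and Aa:
Path 1: Ff → Gg ← Aa
  Gg is a collider and Gg is conditioned on, which opens it — no node blocks this path, so it is active.
Path 2: Ff → Gg ← Ee ← Aa
  Ee is a chain here and Ee is conditioned on, so the path is blocked at Ee.
Path 3: Ff → Gg ← Dd ← Pp → Bb → Ee ← Aa
  Dd is a chain here and Dd is conditioned on, so the path is blocked at Dd.
Path 4: Ff → Gg ← Pp → Bb → Ee ← Aa
  Pp is a fork here and Pp is conditioned on, so the path is blocked at Pp.
Path 5: Ff ← Hh → Aa
  Hh is a fork and Hh is not conditioned on — no node blocks this path, so it is active.
Because an active path exists, Ff and Aa are not d-separated.

No — Ff and Aa are not d-separated given {Dd, Ee, Gg, Pp}.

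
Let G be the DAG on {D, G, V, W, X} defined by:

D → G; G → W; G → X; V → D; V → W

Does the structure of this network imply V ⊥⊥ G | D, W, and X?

We examine all 2 paths between V and G:
Path 1: V → D → G
  D is a chain here and D is conditioned on, so the path is blocked at D.
Path 2: V → W ← G
  W is a collider and W is conditioned on, which opens it — no node blocks this path, so it is active.
Since the path V → W ← G is active, V and G are not d-separated given {D, W, X}.

No — V and G are not d-separated given {D, W, X}.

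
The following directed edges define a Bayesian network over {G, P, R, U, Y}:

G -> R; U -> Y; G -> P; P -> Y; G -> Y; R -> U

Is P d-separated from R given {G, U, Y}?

Yes

4 paths connect P and R; each must be blocked for d-separation to hold:
  1. P ← G → Y ← U ← R — G:fork[blocks]; Y:collider[open]; U:chain[blocks] ⇒ blocked
  2. P ← G → R — G:fork[blocks] ⇒ blocked
  3. P → Y ← U ← R — Y:collider[open]; U:chain[blocks] ⇒ blocked
  4. P → Y ← G → R — Y:collider[open]; G:fork[blocks] ⇒ blocked
Every path is blocked, so P and R are d-separated given {G, U, Y}.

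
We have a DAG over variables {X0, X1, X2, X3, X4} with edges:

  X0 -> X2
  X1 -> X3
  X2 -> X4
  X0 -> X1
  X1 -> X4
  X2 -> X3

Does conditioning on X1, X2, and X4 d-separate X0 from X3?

There are 4 undirected paths between X0 and X3; checking each against the conditioning set {X1, X2, X4}:
  1. X0 → X2 → X4 ← X1 → X3 — X2:chain[blocks]; X4:collider[open]; X1:fork[blocks] ⇒ blocked
  2. X0 → X2 → X3 — X2:chain[blocks] ⇒ blocked
  3. X0 → X1 → X4 ← X2 → X3 — X1:chain[blocks]; X4:collider[open]; X2:fork[blocks] ⇒ blocked
  4. X0 → X1 → X3 — X1:chain[blocks] ⇒ blocked
All paths are blocked; X0 ⊥ X3 | {X1, X2, X4} holds.

Yes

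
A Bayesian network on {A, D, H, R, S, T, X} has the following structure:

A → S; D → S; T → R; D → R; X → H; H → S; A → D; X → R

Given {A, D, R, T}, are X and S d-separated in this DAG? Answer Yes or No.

There are 3 undirected paths between X and S; checking each against the conditioning set {A, D, R, T}:
Path 1: X → H → S
  H is a chain and H is not conditioned on — no node blocks this path, so it is active.
Path 2: X → R ← D → S
  D is a fork here and D is conditioned on, so the path is blocked at D.
Path 3: X → R ← D ← A → S
  D is a chain here and D is conditioned on, so the path is blocked at D.
At least one path is unblocked, so d-separation fails.

No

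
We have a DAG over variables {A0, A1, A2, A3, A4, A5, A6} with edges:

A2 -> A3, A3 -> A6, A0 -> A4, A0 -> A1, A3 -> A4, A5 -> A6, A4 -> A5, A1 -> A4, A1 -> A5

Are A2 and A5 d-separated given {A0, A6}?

No

We examine all 4 paths between A2 and A5:
Path 1: A2 → A3 → A6 ← A5
  A3 is a chain and A3 is not conditioned on; A6 is a collider and A6 is conditioned on, which opens it — no node blocks this path, so it is active.
Path 2: A2 → A3 → A4 → A5
  A3 is a chain and A3 is not conditioned on; A4 is a chain and A4 is not conditioned on — no node blocks this path, so it is active.
Path 3: A2 → A3 → A4 ← A0 → A1 → A5
  A0 is a fork here and A0 is conditioned on, so the path is blocked at A0.
Path 4: A2 → A3 → A4 ← A1 → A5
  A3 is a chain and A3 is not conditioned on; A4 is a collider and its descendant A6 is conditioned on, which opens it; A1 is a fork and A1 is not conditioned on — no node blocks this path, so it is active.
Since the path A2 → A3 → A6 ← A5 is active, A2 and A5 are not d-separated given {A0, A6}.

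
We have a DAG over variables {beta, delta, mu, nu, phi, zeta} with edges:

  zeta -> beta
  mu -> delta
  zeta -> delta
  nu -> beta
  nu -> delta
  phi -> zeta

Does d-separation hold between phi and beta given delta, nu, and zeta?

Yes

We examine all 2 paths between phi and beta:
Path 1: phi → zeta → beta
  zeta is a chain here and zeta is conditioned on, so the path is blocked at zeta.
Path 2: phi → zeta → delta ← nu → beta
  zeta is a chain here and zeta is conditioned on, so the path is blocked at zeta.
Every path is blocked, so phi and beta are d-separated given {delta, nu, zeta}.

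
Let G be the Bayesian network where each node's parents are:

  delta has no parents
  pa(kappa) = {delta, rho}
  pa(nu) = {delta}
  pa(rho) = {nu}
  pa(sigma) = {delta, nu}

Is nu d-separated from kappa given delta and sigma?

Enumerating the 3 paths from nu to kappa and testing each for blocking by {delta, sigma}:
Path 1: nu ← delta → kappa
  delta is a fork here and delta is conditioned on, so the path is blocked at delta.
Path 2: nu → rho → kappa
  rho is a chain and rho is not conditioned on — no node blocks this path, so it is active.
Path 3: nu → sigma ← delta → kappa
  delta is a fork here and delta is conditioned on, so the path is blocked at delta.
Since the path nu → rho → kappa is active, nu and kappa are not d-separated given {delta, sigma}.

No — nu and kappa are not d-separated given {delta, sigma}.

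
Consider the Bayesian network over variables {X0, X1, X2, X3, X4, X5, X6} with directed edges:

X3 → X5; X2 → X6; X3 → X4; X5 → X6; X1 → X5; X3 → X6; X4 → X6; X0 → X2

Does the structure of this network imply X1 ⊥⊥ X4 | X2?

Yes

We examine all 4 paths between X1 and X4:
Path 1: X1 → X5 → X6 ← X4
  X6 is a collider here and neither X6 nor any of its descendants is conditioned on, so the collider stays closed — the path is blocked at X6.
Path 2: X1 → X5 → X6 ← X3 → X4
  X6 is a collider here and neither X6 nor any of its descendants is conditioned on, so the collider stays closed — the path is blocked at X6.
Path 3: X1 → X5 ← X3 → X6 ← X4
  X5 is a collider here and neither X5 nor any of its descendants is conditioned on, so the collider stays closed — the path is blocked at X5.
Path 4: X1 → X5 ← X3 → X4
  X5 is a collider here and neither X5 nor any of its descendants is conditioned on, so the collider stays closed — the path is blocked at X5.
All paths are blocked; X1 ⊥ X4 | {X2} holds.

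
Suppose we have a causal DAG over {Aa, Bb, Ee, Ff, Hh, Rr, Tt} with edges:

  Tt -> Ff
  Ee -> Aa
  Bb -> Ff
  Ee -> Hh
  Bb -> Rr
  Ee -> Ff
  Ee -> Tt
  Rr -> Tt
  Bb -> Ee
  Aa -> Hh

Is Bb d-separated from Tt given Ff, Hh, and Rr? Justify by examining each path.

Enumerating the 5 paths from Bb to Tt and testing each for blocking by {Ff, Hh, Rr}:
Path 1: Bb → Ee → Tt
  Ee is a chain and Ee is not conditioned on — no node blocks this path, so it is active.
Path 2: Bb → Ee → Ff ← Tt
  Ee is a chain and Ee is not conditioned on; Ff is a collider and Ff is conditioned on, which opens it — no node blocks this path, so it is active.
Path 3: Bb → Rr → Tt
  Rr is a chain here and Rr is conditioned on, so the path is blocked at Rr.
Path 4: Bb → Ff ← Ee → Tt
  Ff is a collider and Ff is conditioned on, which opens it; Ee is a fork and Ee is not conditioned on — no node blocks this path, so it is active.
Path 5: Bb → Ff ← Tt
  Ff is a collider and Ff is conditioned on, which opens it — no node blocks this path, so it is active.
At least one path is unblocked, so d-separation fails.

No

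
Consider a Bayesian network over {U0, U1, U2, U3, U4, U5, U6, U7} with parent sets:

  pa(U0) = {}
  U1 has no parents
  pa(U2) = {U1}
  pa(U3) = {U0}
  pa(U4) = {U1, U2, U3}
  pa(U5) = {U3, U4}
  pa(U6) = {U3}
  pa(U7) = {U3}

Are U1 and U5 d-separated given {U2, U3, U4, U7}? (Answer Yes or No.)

We examine all 4 paths between U1 and U5:
Path 1: U1 → U2 → U4 → U5
  U2 is a chain here and U2 is conditioned on, so the path is blocked at U2.
Path 2: U1 → U2 → U4 ← U3 → U5
  U2 is a chain here and U2 is conditioned on, so the path is blocked at U2.
Path 3: U1 → U4 → U5
  U4 is a chain here and U4 is conditioned on, so the path is blocked at U4.
Path 4: U1 → U4 ← U3 → U5
  U3 is a fork here and U3 is conditioned on, so the path is blocked at U3.
All paths are blocked; U1 ⊥ U5 | {U2, U3, U4, U7} holds.

Yes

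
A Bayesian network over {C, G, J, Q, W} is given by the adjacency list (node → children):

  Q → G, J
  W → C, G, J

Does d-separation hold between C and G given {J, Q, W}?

Enumerating the 2 paths from C to G and testing each for blocking by {J, Q, W}:
Path 1: C ← W → G
  W is a fork here and W is conditioned on, so the path is blocked at W.
Path 2: C ← W → J ← Q → G
  W is a fork here and W is conditioned on, so the path is blocked at W.
All paths are blocked; C ⊥ G | {J, Q, W} holds.

Yes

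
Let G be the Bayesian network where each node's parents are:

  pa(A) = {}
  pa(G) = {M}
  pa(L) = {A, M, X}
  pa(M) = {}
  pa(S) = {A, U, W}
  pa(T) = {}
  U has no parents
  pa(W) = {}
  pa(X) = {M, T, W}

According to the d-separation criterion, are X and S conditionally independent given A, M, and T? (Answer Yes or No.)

No

There are 3 undirected paths between X and S; checking each against the conditioning set {A, M, T}:
Path 1: X ← W → S
  W is a fork and W is not conditioned on — no node blocks this path, so it is active.
Path 2: X ← M → L ← A → S
  M is a fork here and M is conditioned on, so the path is blocked at M.
Path 3: X → L ← A → S
  L is a collider here and neither L nor any of its descendants is conditioned on, so the collider stays closed — the path is blocked at L.
At least one path is unblocked, so d-separation fails.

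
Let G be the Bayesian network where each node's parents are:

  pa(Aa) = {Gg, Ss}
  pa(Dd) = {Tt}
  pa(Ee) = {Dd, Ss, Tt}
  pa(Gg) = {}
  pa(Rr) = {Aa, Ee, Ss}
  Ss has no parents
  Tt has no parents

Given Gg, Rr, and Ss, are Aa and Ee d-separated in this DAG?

No

Enumerating the 4 paths from Aa to Ee and testing each for blocking by {Gg, Rr, Ss}:
  1. Aa → Rr ← Ee — Rr:collider[open] ⇒ active
  2. Aa → Rr ← Ss → Ee — Rr:collider[open]; Ss:fork[blocks] ⇒ blocked
  3. Aa ← Ss → Ee — Ss:fork[blocks] ⇒ blocked
  4. Aa ← Ss → Rr ← Ee — Ss:fork[blocks]; Rr:collider[open] ⇒ blocked
Because an active path exists, Aa and Ee are not d-separated.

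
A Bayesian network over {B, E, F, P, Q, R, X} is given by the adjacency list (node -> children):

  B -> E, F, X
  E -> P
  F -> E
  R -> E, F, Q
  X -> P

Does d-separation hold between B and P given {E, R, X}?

4 paths connect B and P; each must be blocked for d-separation to hold:
  1. B → E → P — E:chain[blocks] ⇒ blocked
  2. B → X → P — X:chain[blocks] ⇒ blocked
  3. B → F → E → P — F:chain[open]; E:chain[blocks] ⇒ blocked
  4. B → F ← R → E → P — F:collider[open]; R:fork[blocks]; E:chain[blocks] ⇒ blocked
All paths are blocked; B ⊥ P | {E, R, X} holds.

Yes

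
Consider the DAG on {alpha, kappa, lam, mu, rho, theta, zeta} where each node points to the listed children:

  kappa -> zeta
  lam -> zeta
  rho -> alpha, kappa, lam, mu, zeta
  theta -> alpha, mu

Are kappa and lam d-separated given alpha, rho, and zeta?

We examine all 4 paths between kappa and lam:
  1. kappa ← rho → lam — rho:fork[blocks] ⇒ blocked
  2. kappa ← rho → zeta ← lam — rho:fork[blocks]; zeta:collider[open] ⇒ blocked
  3. kappa → zeta ← rho → lam — zeta:collider[open]; rho:fork[blocks] ⇒ blocked
  4. kappa → zeta ← lam — zeta:collider[open] ⇒ active
At least one path is unblocked, so d-separation fails.

No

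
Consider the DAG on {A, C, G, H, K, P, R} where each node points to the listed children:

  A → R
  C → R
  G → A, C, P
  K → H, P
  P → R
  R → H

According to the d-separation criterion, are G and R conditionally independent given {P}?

No

4 paths connect G and R; each must be blocked for d-separation to hold:
  1. G → C → R — C:chain[open] ⇒ active
  2. G → P → R — P:chain[blocks] ⇒ blocked
  3. G → P ← K → H ← R — P:collider[open]; K:fork[open]; H:collider[blocks] ⇒ blocked
  4. G → A → R — A:chain[open] ⇒ active
Since the path G → C → R is active, G and R are not d-separated given {P}.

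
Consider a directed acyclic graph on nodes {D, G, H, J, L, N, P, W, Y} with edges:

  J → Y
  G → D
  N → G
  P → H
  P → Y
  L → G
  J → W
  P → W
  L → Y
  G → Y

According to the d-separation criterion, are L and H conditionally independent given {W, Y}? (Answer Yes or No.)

No

We examine all 4 paths between L and H:
Path 1: L → Y ← J → W ← P → H
  Y is a collider and Y is conditioned on, which opens it; J is a fork and J is not conditioned on; W is a collider and W is conditioned on, which opens it; P is a fork and P is not conditioned on — no node blocks this path, so it is active.
Path 2: L → Y ← P → H
  Y is a collider and Y is conditioned on, which opens it; P is a fork and P is not conditioned on — no node blocks this path, so it is active.
Path 3: L → G → Y ← J → W ← P → H
  G is a chain and G is not conditioned on; Y is a collider and Y is conditioned on, which opens it; J is a fork and J is not conditioned on; W is a collider and W is conditioned on, which opens it; P is a fork and P is not conditioned on — no node blocks this path, so it is active.
Path 4: L → G → Y ← P → H
  G is a chain and G is not conditioned on; Y is a collider and Y is conditioned on, which opens it; P is a fork and P is not conditioned on — no node blocks this path, so it is active.
Because an active path exists, L and H are not d-separated.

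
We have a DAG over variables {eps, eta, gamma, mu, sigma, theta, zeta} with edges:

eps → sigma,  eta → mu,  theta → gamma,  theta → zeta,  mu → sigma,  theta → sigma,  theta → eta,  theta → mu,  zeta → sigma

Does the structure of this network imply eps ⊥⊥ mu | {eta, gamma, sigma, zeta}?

No

Enumerating the 5 paths from eps to mu and testing each for blocking by {eta, gamma, sigma, zeta}:
  1. eps → sigma ← theta → eta → mu — sigma:collider[open]; theta:fork[open]; eta:chain[blocks] ⇒ blocked
  2. eps → sigma ← theta → mu — sigma:collider[open]; theta:fork[open] ⇒ active
  3. eps → sigma ← mu — sigma:collider[open] ⇒ active
  4. eps → sigma ← zeta ← theta → eta → mu — sigma:collider[open]; zeta:chain[blocks]; theta:fork[open]; eta:chain[blocks] ⇒ blocked
  5. eps → sigma ← zeta ← theta → mu — sigma:collider[open]; zeta:chain[blocks]; theta:fork[open] ⇒ blocked
At least one path is unblocked, so d-separation fails.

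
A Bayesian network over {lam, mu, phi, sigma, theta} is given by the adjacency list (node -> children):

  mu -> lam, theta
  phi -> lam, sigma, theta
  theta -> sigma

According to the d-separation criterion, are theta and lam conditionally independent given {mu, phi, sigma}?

3 paths connect theta and lam; each must be blocked for d-separation to hold:
Path 1: theta ← phi → lam
  phi is a fork here and phi is conditioned on, so the path is blocked at phi.
Path 2: theta ← mu → lam
  mu is a fork here and mu is conditioned on, so the path is blocked at mu.
Path 3: theta → sigma ← phi → lam
  phi is a fork here and phi is conditioned on, so the path is blocked at phi.
Every path is blocked, so theta and lam are d-separated given {mu, phi, sigma}.

Yes — theta and lam are d-separated given {mu, phi, sigma}.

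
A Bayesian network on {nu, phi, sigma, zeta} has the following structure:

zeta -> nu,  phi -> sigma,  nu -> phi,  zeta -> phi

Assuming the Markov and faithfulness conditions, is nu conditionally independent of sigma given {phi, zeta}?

Yes

We examine all 2 paths between nu and sigma:
  1. nu → phi → sigma — phi:chain[blocks] ⇒ blocked
  2. nu ← zeta → phi → sigma — zeta:fork[blocks]; phi:chain[blocks] ⇒ blocked
All paths are blocked; nu ⊥ sigma | {phi, zeta} holds.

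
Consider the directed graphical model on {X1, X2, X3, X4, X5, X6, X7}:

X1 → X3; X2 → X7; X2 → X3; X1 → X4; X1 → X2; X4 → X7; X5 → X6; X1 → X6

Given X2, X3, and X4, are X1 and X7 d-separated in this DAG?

Yes

We examine all 3 paths between X1 and X7:
Path 1: X1 → X3 ← X2 → X7
  X2 is a fork here and X2 is conditioned on, so the path is blocked at X2.
Path 2: X1 → X2 → X7
  X2 is a chain here and X2 is conditioned on, so the path is blocked at X2.
Path 3: X1 → X4 → X7
  X4 is a chain here and X4 is conditioned on, so the path is blocked at X4.
Every path is blocked, so X1 and X7 are d-separated given {X2, X3, X4}.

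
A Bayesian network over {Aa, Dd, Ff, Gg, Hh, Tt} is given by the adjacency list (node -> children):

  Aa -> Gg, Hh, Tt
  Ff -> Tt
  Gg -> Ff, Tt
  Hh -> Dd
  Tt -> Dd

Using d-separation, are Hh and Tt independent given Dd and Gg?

No

Enumerating the 4 paths from Hh to Tt and testing each for blocking by {Dd, Gg}:
Path 1: Hh → Dd ← Tt
  Dd is a collider and Dd is conditioned on, which opens it — no node blocks this path, so it is active.
Path 2: Hh ← Aa → Tt
  Aa is a fork and Aa is not conditioned on — no node blocks this path, so it is active.
Path 3: Hh ← Aa → Gg → Tt
  Gg is a chain here and Gg is conditioned on, so the path is blocked at Gg.
Path 4: Hh ← Aa → Gg → Ff → Tt
  Gg is a chain here and Gg is conditioned on, so the path is blocked at Gg.
At least one path is unblocked, so d-separation fails.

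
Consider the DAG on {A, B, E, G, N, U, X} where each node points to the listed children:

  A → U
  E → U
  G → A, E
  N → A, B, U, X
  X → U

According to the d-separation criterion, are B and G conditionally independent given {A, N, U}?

Yes

We examine all 6 paths between B and G:
Path 1: B ← N → U ← E ← G
  N is a fork here and N is conditioned on, so the path is blocked at N.
Path 2: B ← N → U ← A ← G
  N is a fork here and N is conditioned on, so the path is blocked at N.
Path 3: B ← N → A ← G
  N is a fork here and N is conditioned on, so the path is blocked at N.
Path 4: B ← N → A → U ← E ← G
  N is a fork here and N is conditioned on, so the path is blocked at N.
Path 5: B ← N → X → U ← E ← G
  N is a fork here and N is conditioned on, so the path is blocked at N.
Path 6: B ← N → X → U ← A ← G
  N is a fork here and N is conditioned on, so the path is blocked at N.
Since every path is blocked, d-separation holds.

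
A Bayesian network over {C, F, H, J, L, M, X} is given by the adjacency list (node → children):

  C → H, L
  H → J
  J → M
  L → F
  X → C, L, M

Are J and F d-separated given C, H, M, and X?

There are 4 undirected paths between J and F; checking each against the conditioning set {C, H, M, X}:
Path 1: J ← H ← C → L → F
  H is a chain here and H is conditioned on, so the path is blocked at H.
Path 2: J ← H ← C ← X → L → F
  H is a chain here and H is conditioned on, so the path is blocked at H.
Path 3: J → M ← X → L → F
  X is a fork here and X is conditioned on, so the path is blocked at X.
Path 4: J → M ← X → C → L → F
  X is a fork here and X is conditioned on, so the path is blocked at X.
All paths are blocked; J ⊥ F | {C, H, M, X} holds.

Yes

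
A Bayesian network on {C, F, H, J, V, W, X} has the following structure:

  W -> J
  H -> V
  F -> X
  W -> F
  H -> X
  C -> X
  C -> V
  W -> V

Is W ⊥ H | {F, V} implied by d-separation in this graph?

We examine all 4 paths between W and H:
Path 1: W → V ← C → X ← H
  X is a collider here and neither X nor any of its descendants is conditioned on, so the collider stays closed — the path is blocked at X.
Path 2: W → V ← H
  V is a collider and V is conditioned on, which opens it — no node blocks this path, so it is active.
Path 3: W → F → X ← C → V ← H
  F is a chain here and F is conditioned on, so the path is blocked at F.
Path 4: W → F → X ← H
  F is a chain here and F is conditioned on, so the path is blocked at F.
Since the path W → V ← H is active, W and H are not d-separated given {F, V}.

No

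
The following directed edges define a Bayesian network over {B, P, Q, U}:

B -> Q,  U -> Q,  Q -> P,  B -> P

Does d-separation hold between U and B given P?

2 paths connect U and B; each must be blocked for d-separation to hold:
Path 1: U → Q → P ← B
  Q is a chain and Q is not conditioned on; P is a collider and P is conditioned on, which opens it — no node blocks this path, so it is active.
Path 2: U → Q ← B
  Q is a collider and its descendant P is conditioned on, which opens it — no node blocks this path, so it is active.
Because an active path exists, U and B are not d-separated.

No — U and B are not d-separated given {P}.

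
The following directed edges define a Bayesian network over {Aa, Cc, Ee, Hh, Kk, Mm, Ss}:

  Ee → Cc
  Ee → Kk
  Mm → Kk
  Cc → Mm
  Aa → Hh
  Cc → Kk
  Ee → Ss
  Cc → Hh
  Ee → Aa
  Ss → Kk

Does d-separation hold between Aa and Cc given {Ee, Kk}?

There are 6 undirected paths between Aa and Cc; checking each against the conditioning set {Ee, Kk}:
  1. Aa → Hh ← Cc — Hh:collider[blocks] ⇒ blocked
  2. Aa ← Ee → Ss → Kk ← Cc — Ee:fork[blocks]; Ss:chain[open]; Kk:collider[open] ⇒ blocked
  3. Aa ← Ee → Ss → Kk ← Mm ← Cc — Ee:fork[blocks]; Ss:chain[open]; Kk:collider[open]; Mm:chain[open] ⇒ blocked
  4. Aa ← Ee → Kk ← Cc — Ee:fork[blocks]; Kk:collider[open] ⇒ blocked
  5. Aa ← Ee → Kk ← Mm ← Cc — Ee:fork[blocks]; Kk:collider[open]; Mm:chain[open] ⇒ blocked
  6. Aa ← Ee → Cc — Ee:fork[blocks] ⇒ blocked
All paths are blocked; Aa ⊥ Cc | {Ee, Kk} holds.

Yes — Aa and Cc are d-separated given {Ee, Kk}.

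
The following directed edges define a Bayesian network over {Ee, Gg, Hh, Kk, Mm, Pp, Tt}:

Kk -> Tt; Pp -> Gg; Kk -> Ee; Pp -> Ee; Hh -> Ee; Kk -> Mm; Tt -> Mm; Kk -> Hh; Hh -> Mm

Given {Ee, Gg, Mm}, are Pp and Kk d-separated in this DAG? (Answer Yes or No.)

No

There are 4 undirected paths between Pp and Kk; checking each against the conditioning set {Ee, Gg, Mm}:
Path 1: Pp → Ee ← Kk
  Ee is a collider and Ee is conditioned on, which opens it — no node blocks this path, so it is active.
Path 2: Pp → Ee ← Hh ← Kk
  Ee is a collider and Ee is conditioned on, which opens it; Hh is a chain and Hh is not conditioned on — no node blocks this path, so it is active.
Path 3: Pp → Ee ← Hh → Mm ← Kk
  Ee is a collider and Ee is conditioned on, which opens it; Hh is a fork and Hh is not conditioned on; Mm is a collider and Mm is conditioned on, which opens it — no node blocks this path, so it is active.
Path 4: Pp → Ee ← Hh → Mm ← Tt ← Kk
  Ee is a collider and Ee is conditioned on, which opens it; Hh is a fork and Hh is not conditioned on; Mm is a collider and Mm is conditioned on, which opens it; Tt is a chain and Tt is not conditioned on — no node blocks this path, so it is active.
Since the path Pp → Ee ← Kk is active, Pp and Kk are not d-separated given {Ee, Gg, Mm}.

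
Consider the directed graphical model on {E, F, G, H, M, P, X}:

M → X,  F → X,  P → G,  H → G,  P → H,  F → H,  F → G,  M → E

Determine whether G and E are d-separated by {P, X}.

There are 3 undirected paths between G and E; checking each against the conditioning set {P, X}:
Path 1: G ← H ← F → X ← M → E
  H is a chain and H is not conditioned on; F is a fork and F is not conditioned on; X is a collider and X is conditioned on, which opens it; M is a fork and M is not conditioned on — no node blocks this path, so it is active.
Path 2: G ← F → X ← M → E
  F is a fork and F is not conditioned on; X is a collider and X is conditioned on, which opens it; M is a fork and M is not conditioned on — no node blocks this path, so it is active.
Path 3: G ← P → H ← F → X ← M → E
  P is a fork here and P is conditioned on, so the path is blocked at P.
Because an active path exists, G and E are not d-separated.

No — G and E are not d-separated given {P, X}.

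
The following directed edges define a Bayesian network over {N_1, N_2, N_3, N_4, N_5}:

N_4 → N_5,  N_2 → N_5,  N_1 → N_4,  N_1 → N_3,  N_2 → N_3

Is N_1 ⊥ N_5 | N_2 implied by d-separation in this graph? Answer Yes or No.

No

There are 2 undirected paths between N_1 and N_5; checking each against the conditioning set {N_2}:
  1. N_1 → N_3 ← N_2 → N_5 — N_3:collider[blocks]; N_2:fork[blocks] ⇒ blocked
  2. N_1 → N_4 → N_5 — N_4:chain[open] ⇒ active
At least one path is unblocked, so d-separation fails.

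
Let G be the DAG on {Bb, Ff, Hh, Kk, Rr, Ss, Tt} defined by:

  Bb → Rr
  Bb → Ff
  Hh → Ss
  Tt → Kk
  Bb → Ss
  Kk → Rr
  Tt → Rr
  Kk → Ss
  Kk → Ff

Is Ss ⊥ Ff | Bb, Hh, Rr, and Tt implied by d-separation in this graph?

There are 6 undirected paths between Ss and Ff; checking each against the conditioning set {Bb, Hh, Rr, Tt}:
Path 1: Ss ← Bb → Ff
  Bb is a fork here and Bb is conditioned on, so the path is blocked at Bb.
Path 2: Ss ← Bb → Rr ← Tt → Kk → Ff
  Bb is a fork here and Bb is conditioned on, so the path is blocked at Bb.
Path 3: Ss ← Bb → Rr ← Kk → Ff
  Bb is a fork here and Bb is conditioned on, so the path is blocked at Bb.
Path 4: Ss ← Kk ← Tt → Rr ← Bb → Ff
  Tt is a fork here and Tt is conditioned on, so the path is blocked at Tt.
Path 5: Ss ← Kk → Ff
  Kk is a fork and Kk is not conditioned on — no node blocks this path, so it is active.
Path 6: Ss ← Kk → Rr ← Bb → Ff
  Bb is a fork here and Bb is conditioned on, so the path is blocked at Bb.
Since the path Ss ← Kk → Ff is active, Ss and Ff are not d-separated given {Bb, Hh, Rr, Tt}.

No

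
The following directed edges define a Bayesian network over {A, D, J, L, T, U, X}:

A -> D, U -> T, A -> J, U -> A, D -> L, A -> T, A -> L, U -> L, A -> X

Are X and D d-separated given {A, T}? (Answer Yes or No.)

Yes

We examine all 4 paths between X and D:
Path 1: X ← A ← U → L ← D
  A is a chain here and A is conditioned on, so the path is blocked at A.
Path 2: X ← A → L ← D
  A is a fork here and A is conditioned on, so the path is blocked at A.
Path 3: X ← A → T ← U → L ← D
  A is a fork here and A is conditioned on, so the path is blocked at A.
Path 4: X ← A → D
  A is a fork here and A is conditioned on, so the path is blocked at A.
Every path is blocked, so X and D are d-separated given {A, T}.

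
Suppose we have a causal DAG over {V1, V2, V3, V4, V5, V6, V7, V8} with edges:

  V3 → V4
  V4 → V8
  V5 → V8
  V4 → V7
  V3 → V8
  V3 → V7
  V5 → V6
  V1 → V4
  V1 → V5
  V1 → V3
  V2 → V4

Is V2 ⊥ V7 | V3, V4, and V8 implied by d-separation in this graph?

Yes

We examine all 6 paths between V2 and V7:
Path 1: V2 → V4 → V7
  V4 is a chain here and V4 is conditioned on, so the path is blocked at V4.
Path 2: V2 → V4 → V8 ← V5 ← V1 → V3 → V7
  V4 is a chain here and V4 is conditioned on, so the path is blocked at V4.
Path 3: V2 → V4 → V8 ← V3 → V7
  V4 is a chain here and V4 is conditioned on, so the path is blocked at V4.
Path 4: V2 → V4 ← V1 → V5 → V8 ← V3 → V7
  V3 is a fork here and V3 is conditioned on, so the path is blocked at V3.
Path 5: V2 → V4 ← V1 → V3 → V7
  V3 is a chain here and V3 is conditioned on, so the path is blocked at V3.
Path 6: V2 → V4 ← V3 → V7
  V3 is a fork here and V3 is conditioned on, so the path is blocked at V3.
Since every path is blocked, d-separation holds.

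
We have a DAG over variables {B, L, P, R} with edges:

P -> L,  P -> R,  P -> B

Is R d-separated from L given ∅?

No — R and L are not d-separated given ∅.

Only one path connects R and L:
Path 1: R ← P → L
  P is a fork and P is not conditioned on — no node blocks this path, so it is active.
Because an active path exists, R and L are not d-separated.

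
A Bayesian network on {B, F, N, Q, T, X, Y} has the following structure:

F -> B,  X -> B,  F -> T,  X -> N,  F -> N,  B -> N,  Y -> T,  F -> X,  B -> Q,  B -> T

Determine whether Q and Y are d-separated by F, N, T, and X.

No — Q and Y are not d-separated given {F, N, T, X}.

We examine all 6 paths between Q and Y:
Path 1: Q ← B ← X ← F → T ← Y
  X is a chain here and X is conditioned on, so the path is blocked at X.
Path 2: Q ← B ← X → N ← F → T ← Y
  X is a fork here and X is conditioned on, so the path is blocked at X.
Path 3: Q ← B ← F → T ← Y
  F is a fork here and F is conditioned on, so the path is blocked at F.
Path 4: Q ← B → T ← Y
  B is a fork and B is not conditioned on; T is a collider and T is conditioned on, which opens it — no node blocks this path, so it is active.
Path 5: Q ← B → N ← X ← F → T ← Y
  X is a chain here and X is conditioned on, so the path is blocked at X.
Path 6: Q ← B → N ← F → T ← Y
  F is a fork here and F is conditioned on, so the path is blocked at F.
At least one path is unblocked, so d-separation fails.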